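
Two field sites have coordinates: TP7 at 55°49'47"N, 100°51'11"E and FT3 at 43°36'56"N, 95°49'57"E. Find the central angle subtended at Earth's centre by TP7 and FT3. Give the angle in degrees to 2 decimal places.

12.63°

TP7: φ = +55.82972°, λ = +100.85306°
FT3: φ = +43.61556°, λ = +95.83250°
Δφ = -12.2142°,  Δλ = -5.0206°
a = sin²(Δφ/2) + cos φ₁ cos φ₂ sin²(Δλ/2) = 0.012098
c = 2·arcsin(√a) = 0.220430 rad = 12.6297°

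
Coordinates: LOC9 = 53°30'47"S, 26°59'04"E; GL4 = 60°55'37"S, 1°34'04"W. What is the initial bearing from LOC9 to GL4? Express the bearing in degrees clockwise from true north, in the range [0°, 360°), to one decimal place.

LOC9: φ = -53.51306°, λ = +26.98444°
GL4: φ = -60.92694°, λ = -1.56778°
Δλ = -28.5522°
y = sin Δλ · cos φ₂ = -0.232252
x = cos φ₁ sin φ₂ − sin φ₁ cos φ₂ cos Δλ = -0.176550
θ = atan2(y, x) = -127.2408° → 232.7592° (mod 360°)

232.8°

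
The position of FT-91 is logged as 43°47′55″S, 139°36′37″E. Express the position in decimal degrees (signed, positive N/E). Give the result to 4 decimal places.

-43.7986°, +139.6103°

lat: 43.7986° S → -43.7986°
lon: 139.6103° E → +139.6103°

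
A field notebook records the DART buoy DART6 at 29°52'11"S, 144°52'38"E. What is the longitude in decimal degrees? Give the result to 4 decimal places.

144.8772°E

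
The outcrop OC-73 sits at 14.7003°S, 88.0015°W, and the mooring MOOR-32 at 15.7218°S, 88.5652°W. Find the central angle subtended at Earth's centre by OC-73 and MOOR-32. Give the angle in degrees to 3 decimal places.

Δφ = -1.0215°,  Δλ = -0.5637°
a = sin²(Δφ/2) + cos φ₁ cos φ₂ sin²(Δλ/2) = 0.000102
c = 2·arcsin(√a) = 0.020199 rad = 1.1573°

1.157°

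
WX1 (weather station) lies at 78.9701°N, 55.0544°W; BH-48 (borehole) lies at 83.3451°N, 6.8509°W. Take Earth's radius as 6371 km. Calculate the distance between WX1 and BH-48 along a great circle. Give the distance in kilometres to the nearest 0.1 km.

915.6 km

Δφ = 4.3750°,  Δλ = 48.2035°
a = sin²(Δφ/2) + cos φ₁ cos φ₂ sin²(Δλ/2) = 0.005154
c = 2·arcsin(√a) = 0.143710 rad = 8.2340°
d = R·c = 6371 × 0.143710 = 915.6 km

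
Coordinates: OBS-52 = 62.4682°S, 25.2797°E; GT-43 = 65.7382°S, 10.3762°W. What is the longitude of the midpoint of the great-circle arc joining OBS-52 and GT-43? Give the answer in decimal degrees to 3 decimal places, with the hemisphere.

Bx = cos φ₂ cos Δλ = 0.333875,  By = cos φ₂ sin Δλ = -0.239524
φₘ = atan2(sin φ₁ + sin φ₂, √((cos φ₁ + Bx)² + By²)) = -65.19014°
λₘ = λ₁ + atan2(By, cos φ₁ + Bx) = 8.53495°

8.535°E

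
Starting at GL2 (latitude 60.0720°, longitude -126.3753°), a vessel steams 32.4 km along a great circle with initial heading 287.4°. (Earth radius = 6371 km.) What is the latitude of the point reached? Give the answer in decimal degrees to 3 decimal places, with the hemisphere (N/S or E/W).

60.158°N

δ = d/R = 32.4/6371 = 0.005086 rad
φ₂ = arcsin(sin φ₁ cos δ + cos φ₁ sin δ cos θ)
   = arcsin(0.86665·0.99999 + 0.49891·0.00509·0.29904) = 60.15796°
λ₂ = λ₁ + atan2(sin θ sin δ cos φ₁, cos δ − sin φ₁ sin φ₂) = -126.93407°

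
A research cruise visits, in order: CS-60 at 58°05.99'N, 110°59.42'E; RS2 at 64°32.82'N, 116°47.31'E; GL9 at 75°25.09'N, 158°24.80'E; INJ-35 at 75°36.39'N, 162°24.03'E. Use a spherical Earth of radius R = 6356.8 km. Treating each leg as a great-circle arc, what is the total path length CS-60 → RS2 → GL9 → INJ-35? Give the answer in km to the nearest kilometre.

2811 km

CS-60: φ = +58.09983°, λ = +110.99033°
RS2: φ = +64.54700°, λ = +116.78850°
GL9: φ = +75.41817°, λ = +158.41333°
INJ-35: φ = +75.60650°, λ = +162.40050°
CS-60→RS2: c = 0.122437 rad, d = 778.31 km
RS2→GL9: c = 0.302031 rad, d = 1919.95 km
GL9→INJ-35: c = 0.017713 rad, d = 112.60 km
Total = 778.31 + 1919.95 + 112.60 = 2810.86 km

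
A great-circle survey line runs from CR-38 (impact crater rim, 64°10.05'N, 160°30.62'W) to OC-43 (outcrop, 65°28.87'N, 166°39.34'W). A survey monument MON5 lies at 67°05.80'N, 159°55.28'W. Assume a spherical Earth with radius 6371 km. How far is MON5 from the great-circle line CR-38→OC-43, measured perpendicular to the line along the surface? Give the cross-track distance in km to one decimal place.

296.3 km

CR-38: φ = +64.16750°, λ = -160.51033°
OC-43: φ = +65.48117°, λ = -166.65567°
MON5: φ = +67.09667°, λ = -159.92133°
δ₁₃ = central angle CR-38→MON5 = 0.051299 rad  (haversine)
θ₁₃ = bearing CR-38→MON5 = 4.475°,  θ₁₂ = bearing CR-38→OC-43 = 299.439°
dₓₜ = R·arcsin(sin δ₁₃ · sin(θ₁₃ − θ₁₂)) = 6371·arcsin(0.05128·sin(-294.964°)) = 296.266 km
|dₓₜ| = 296.266 km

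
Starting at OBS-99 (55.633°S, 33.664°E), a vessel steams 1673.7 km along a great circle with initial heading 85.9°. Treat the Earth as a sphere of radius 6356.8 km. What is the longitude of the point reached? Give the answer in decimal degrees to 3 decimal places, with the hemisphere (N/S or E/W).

58.519°E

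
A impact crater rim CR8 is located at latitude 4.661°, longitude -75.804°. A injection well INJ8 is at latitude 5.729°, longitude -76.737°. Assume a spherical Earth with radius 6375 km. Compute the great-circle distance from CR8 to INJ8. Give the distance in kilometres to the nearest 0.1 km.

157.5 km

Δφ = 1.0680°,  Δλ = -0.9330°
a = sin²(Δφ/2) + cos φ₁ cos φ₂ sin²(Δλ/2) = 0.000153
c = 2·arcsin(√a) = 0.024707 rad = 1.4156°
d = R·c = 6375 × 0.024707 = 157.5 km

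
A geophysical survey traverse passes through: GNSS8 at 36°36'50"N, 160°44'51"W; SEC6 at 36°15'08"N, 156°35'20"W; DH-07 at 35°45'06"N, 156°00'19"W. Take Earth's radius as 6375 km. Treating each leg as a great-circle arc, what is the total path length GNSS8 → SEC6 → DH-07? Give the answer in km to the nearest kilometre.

GNSS8: φ = +36.61389°, λ = -160.74750°
SEC6: φ = +36.25222°, λ = -156.58889°
DH-07: φ = +35.75167°, λ = -156.00528°
GNSS8→SEC6: c = 0.058731 rad, d = 374.41 km
SEC6→DH-07: c = 0.012009 rad, d = 76.56 km
Total = 374.41 + 76.56 = 450.97 km

451 km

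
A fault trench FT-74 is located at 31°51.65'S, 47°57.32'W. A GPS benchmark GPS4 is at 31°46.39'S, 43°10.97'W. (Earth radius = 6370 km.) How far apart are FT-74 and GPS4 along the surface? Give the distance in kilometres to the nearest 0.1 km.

450.9 km

FT-74: φ = -31.86083°, λ = -47.95533°
GPS4: φ = -31.77317°, λ = -43.18283°
Δφ = 0.0877°,  Δλ = 4.7725°
a = sin²(Δφ/2) + cos φ₁ cos φ₂ sin²(Δλ/2) = 0.001252
c = 2·arcsin(√a) = 0.070790 rad = 4.0560°
d = R·c = 6370 × 0.070790 = 450.9 km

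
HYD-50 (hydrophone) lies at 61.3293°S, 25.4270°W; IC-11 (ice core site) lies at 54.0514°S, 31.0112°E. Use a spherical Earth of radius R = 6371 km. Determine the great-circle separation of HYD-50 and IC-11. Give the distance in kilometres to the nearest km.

Δφ = 7.2779°,  Δλ = 56.4382°
a = sin²(Δφ/2) + cos φ₁ cos φ₂ sin²(Δλ/2) = 0.067002
c = 2·arcsin(√a) = 0.523656 rad = 30.0033°
d = R·c = 6371 × 0.523656 = 3336.2 km

3336 km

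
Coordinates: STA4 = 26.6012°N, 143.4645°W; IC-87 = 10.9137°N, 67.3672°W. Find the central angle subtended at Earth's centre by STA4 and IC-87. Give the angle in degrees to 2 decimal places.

72.80°

Δφ = -15.6875°,  Δλ = 76.0973°
a = sin²(Δφ/2) + cos φ₁ cos φ₂ sin²(Δλ/2) = 0.352134
c = 2·arcsin(√a) = 1.270575 rad = 72.7986°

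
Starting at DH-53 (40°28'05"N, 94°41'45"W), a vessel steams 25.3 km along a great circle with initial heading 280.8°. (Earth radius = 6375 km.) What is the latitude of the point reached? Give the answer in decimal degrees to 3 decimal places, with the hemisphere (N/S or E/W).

DH-53: φ = +40.46806°, λ = -94.69583°
δ = d/R = 25.3/6375 = 0.003969 rad
φ₂ = arcsin(sin φ₁ cos δ + cos φ₁ sin δ cos θ)
   = arcsin(0.64902·0.99999 + 0.76077·0.00397·0.18738) = 40.51029°
λ₂ = λ₁ + atan2(sin θ sin δ cos φ₁, cos δ − sin φ₁ sin φ₂) = -94.98961°

40.510°N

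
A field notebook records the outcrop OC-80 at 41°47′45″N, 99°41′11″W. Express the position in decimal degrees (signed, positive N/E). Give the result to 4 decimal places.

+41.7958°, -99.6864°

lat: 41.7958° N → +41.7958°
lon: 99.6864° W → -99.6864°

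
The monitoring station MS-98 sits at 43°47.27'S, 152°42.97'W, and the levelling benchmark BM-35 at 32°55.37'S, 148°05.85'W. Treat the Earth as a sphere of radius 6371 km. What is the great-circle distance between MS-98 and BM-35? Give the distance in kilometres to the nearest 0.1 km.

MS-98: φ = -43.78783°, λ = -152.71617°
BM-35: φ = -32.92283°, λ = -148.09750°
Δφ = 10.8650°,  Δλ = 4.6187°
a = sin²(Δφ/2) + cos φ₁ cos φ₂ sin²(Δλ/2) = 0.009947
c = 2·arcsin(√a) = 0.199800 rad = 11.4477°
d = R·c = 6371 × 0.199800 = 1272.9 km

1272.9 km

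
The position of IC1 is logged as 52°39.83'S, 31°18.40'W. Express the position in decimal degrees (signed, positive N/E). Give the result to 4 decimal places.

-52.6638°, -31.3067°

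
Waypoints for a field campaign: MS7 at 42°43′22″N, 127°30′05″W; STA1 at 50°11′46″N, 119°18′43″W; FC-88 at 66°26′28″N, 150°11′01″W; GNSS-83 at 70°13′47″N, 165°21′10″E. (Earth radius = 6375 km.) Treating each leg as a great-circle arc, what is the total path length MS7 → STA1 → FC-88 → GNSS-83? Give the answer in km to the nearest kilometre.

5374 km

MS7: φ = +42.72278°, λ = -127.50139°
STA1: φ = +50.19611°, λ = -119.31194°
FC-88: φ = +66.44111°, λ = -150.18361°
GNSS-83: φ = +70.22972°, λ = +165.35278°
MS7→STA1: c = 0.163217 rad, d = 1040.51 km
STA1→FC-88: c = 0.392848 rad, d = 2504.40 km
FC-88→GNSS-83: c = 0.286964 rad, d = 1829.40 km
Total = 1040.51 + 2504.40 + 1829.40 = 5374.31 km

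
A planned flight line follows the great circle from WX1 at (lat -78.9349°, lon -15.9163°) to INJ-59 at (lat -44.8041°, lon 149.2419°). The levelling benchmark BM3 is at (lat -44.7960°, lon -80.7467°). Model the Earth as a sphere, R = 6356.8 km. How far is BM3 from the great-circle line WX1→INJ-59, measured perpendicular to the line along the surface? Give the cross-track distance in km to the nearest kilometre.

δ₁₃ = central angle WX1→BM3 = 0.723627 rad  (haversine)
θ₁₃ = bearing WX1→BM3 = 284.070°,  θ₁₂ = bearing WX1→INJ-59 = 167.329°
dₓₜ = R·arcsin(sin δ₁₃ · sin(θ₁₃ − θ₁₂)) = 6356.8·arcsin(0.66211·sin(116.741°)) = 4021.696 km
|dₓₜ| = 4021.696 km

4022 km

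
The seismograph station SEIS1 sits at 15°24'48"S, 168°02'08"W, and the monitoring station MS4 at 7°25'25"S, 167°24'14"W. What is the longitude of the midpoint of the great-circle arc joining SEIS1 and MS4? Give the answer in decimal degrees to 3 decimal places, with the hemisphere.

SEIS1: φ = -15.41333°, λ = -168.03556°
MS4: φ = -7.42361°, λ = -167.40389°
Bx = cos φ₂ cos Δλ = 0.991558,  By = cos φ₂ sin Δλ = 0.010932
φₘ = atan2(sin φ₁ + sin φ₂, √((cos φ₁ + Bx)² + By²)) = -11.41864°
λₘ = λ₁ + atan2(By, cos φ₁ + Bx) = -167.71527°

167.715°W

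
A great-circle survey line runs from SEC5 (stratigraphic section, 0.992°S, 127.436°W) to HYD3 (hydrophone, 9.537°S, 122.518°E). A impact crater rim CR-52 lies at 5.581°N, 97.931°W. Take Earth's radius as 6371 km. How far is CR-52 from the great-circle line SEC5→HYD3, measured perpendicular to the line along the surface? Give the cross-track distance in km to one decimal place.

δ₁₃ = central angle SEC5→CR-52 = 0.526893 rad  (haversine)
θ₁₃ = bearing SEC5→CR-52 = 77.103°,  θ₁₂ = bearing SEC5→HYD3 = 259.512°
dₓₜ = R·arcsin(sin δ₁₃ · sin(θ₁₃ − θ₁₂)) = 6371·arcsin(0.50285·sin(-182.408°)) = 134.632 km
|dₓₜ| = 134.632 km

134.6 km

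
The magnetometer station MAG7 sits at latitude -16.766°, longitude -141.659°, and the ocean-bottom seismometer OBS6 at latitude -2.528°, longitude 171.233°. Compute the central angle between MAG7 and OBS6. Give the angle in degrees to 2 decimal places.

Δφ = 14.2380°,  Δλ = -47.1080°
a = sin²(Δφ/2) + cos φ₁ cos φ₂ sin²(Δλ/2) = 0.168112
c = 2·arcsin(√a) = 0.844941 rad = 48.4116°

48.41°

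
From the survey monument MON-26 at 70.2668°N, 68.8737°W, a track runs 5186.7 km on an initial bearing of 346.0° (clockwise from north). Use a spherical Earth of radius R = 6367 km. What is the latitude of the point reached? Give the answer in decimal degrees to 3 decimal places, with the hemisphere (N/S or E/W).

δ = d/R = 5186.7/6367 = 0.814622 rad
φ₂ = arcsin(sin φ₁ cos δ + cos φ₁ sin δ cos θ)
   = arcsin(0.94128·0.68614 + 0.33764·0.72747·0.97030) = 62.15026°
λ₂ = λ₁ + atan2(sin θ sin δ cos φ₁, cos δ − sin φ₁ sin φ₂) = 133.25745°

62.150°N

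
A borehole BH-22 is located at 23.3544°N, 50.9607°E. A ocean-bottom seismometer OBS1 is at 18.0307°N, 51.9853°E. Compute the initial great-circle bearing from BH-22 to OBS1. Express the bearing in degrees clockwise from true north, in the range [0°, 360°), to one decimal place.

Δλ = 1.0246°
y = sin Δλ · cos φ₂ = 0.017004
x = cos φ₁ sin φ₂ − sin φ₁ cos φ₂ cos Δλ = -0.092722
θ = atan2(y, x) = 169.6085° → 169.6085° (mod 360°)

169.6°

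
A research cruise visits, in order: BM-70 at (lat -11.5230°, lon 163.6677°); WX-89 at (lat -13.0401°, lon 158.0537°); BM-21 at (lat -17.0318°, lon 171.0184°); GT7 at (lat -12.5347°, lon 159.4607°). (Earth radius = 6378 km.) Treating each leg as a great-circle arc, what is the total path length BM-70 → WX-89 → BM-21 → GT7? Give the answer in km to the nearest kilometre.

BM-70→WX-89: c = 0.099330 rad, d = 633.52 km
WX-89→BM-21: c = 0.229285 rad, d = 1462.38 km
BM-21→GT7: c = 0.210167 rad, d = 1340.44 km
Total = 633.52 + 1462.38 + 1340.44 = 3436.35 km

3436 km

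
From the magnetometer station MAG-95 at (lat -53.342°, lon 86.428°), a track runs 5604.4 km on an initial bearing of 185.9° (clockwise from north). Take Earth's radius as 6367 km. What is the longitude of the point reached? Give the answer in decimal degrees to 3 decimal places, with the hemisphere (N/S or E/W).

δ = d/R = 5604.4/6367 = 0.880226 rad
φ₂ = arcsin(sin φ₁ cos δ + cos φ₁ sin δ cos θ)
   = arcsin(-0.80221·0.63698 + 0.59704·0.77088·-0.99470) = -75.64987°
λ₂ = λ₁ + atan2(sin θ sin δ cos φ₁, cos δ − sin φ₁ sin φ₂) = -74.92614°

74.926°W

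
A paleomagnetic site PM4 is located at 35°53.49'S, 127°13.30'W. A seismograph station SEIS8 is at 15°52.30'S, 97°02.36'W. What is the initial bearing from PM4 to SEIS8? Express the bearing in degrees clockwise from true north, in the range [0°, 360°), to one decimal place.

PM4: φ = -35.89150°, λ = -127.22167°
SEIS8: φ = -15.87167°, λ = -97.03933°
Δλ = 30.1823°
y = sin Δλ · cos φ₂ = 0.483587
x = cos φ₁ sin φ₂ − sin φ₁ cos φ₂ cos Δλ = 0.265897
θ = atan2(y, x) = 61.1961° → 61.1961° (mod 360°)

61.2°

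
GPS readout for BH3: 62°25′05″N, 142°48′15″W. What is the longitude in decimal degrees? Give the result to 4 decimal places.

142° + 48′/60 + 15″/3600 = 142 + 0.80000 + 0.00417 = 142.8042°

142.8042°W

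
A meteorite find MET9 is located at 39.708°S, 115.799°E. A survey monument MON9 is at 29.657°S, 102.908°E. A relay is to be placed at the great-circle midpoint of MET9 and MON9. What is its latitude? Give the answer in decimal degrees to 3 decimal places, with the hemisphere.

34.852°S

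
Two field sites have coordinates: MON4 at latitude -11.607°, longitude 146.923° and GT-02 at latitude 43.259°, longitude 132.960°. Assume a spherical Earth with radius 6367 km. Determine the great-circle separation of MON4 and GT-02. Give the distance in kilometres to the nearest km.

6260 km

Δφ = 54.8660°,  Δλ = -13.9630°
a = sin²(Δφ/2) + cos φ₁ cos φ₂ sin²(Δλ/2) = 0.222794
c = 2·arcsin(√a) = 0.983140 rad = 56.3298°
d = R·c = 6367 × 0.983140 = 6259.7 km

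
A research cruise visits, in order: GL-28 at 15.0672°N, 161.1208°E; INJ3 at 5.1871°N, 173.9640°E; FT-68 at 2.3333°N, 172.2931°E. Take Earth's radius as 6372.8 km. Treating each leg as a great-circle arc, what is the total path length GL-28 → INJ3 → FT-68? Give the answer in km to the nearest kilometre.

2151 km

GL-28→INJ3: c = 0.279802 rad, d = 1783.12 km
INJ3→FT-68: c = 0.057684 rad, d = 367.61 km
Total = 1783.12 + 367.61 = 2150.74 km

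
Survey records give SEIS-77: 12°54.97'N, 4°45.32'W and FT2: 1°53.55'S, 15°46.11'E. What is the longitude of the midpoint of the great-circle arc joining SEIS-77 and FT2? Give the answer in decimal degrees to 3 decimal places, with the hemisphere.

SEIS-77: φ = +12.91617°, λ = -4.75533°
FT2: φ = -1.89250°, λ = +15.76850°
Bx = cos φ₂ cos Δλ = 0.936016,  By = cos φ₂ sin Δλ = 0.350406
φₘ = atan2(sin φ₁ + sin φ₂, √((cos φ₁ + Bx)² + By²)) = 5.60086°
λₘ = λ₁ + atan2(By, cos φ₁ + Bx) = 5.63666°

5.637°E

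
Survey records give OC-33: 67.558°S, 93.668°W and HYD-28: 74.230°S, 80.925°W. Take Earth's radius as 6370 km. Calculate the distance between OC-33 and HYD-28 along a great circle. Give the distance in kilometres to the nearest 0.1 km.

Δφ = -6.6720°,  Δλ = 12.7430°
a = sin²(Δφ/2) + cos φ₁ cos φ₂ sin²(Δλ/2) = 0.004664
c = 2·arcsin(√a) = 0.136693 rad = 7.8319°
d = R·c = 6370 × 0.136693 = 870.7 km

870.7 km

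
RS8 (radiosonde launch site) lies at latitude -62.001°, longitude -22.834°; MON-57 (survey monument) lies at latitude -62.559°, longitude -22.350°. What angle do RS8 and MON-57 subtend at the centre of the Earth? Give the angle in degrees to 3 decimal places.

0.602°

Δφ = -0.5580°,  Δλ = 0.4840°
a = sin²(Δφ/2) + cos φ₁ cos φ₂ sin²(Δλ/2) = 0.000028
c = 2·arcsin(√a) = 0.010502 rad = 0.6017°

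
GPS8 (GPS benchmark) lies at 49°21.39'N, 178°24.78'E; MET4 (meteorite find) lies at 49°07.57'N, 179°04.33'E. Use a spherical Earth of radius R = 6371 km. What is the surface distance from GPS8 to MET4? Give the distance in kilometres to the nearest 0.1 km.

GPS8: φ = +49.35650°, λ = +178.41300°
MET4: φ = +49.12617°, λ = +179.07217°
Δφ = -0.2303°,  Δλ = 0.6592°
a = sin²(Δφ/2) + cos φ₁ cos φ₂ sin²(Δλ/2) = 0.000018
c = 2·arcsin(√a) = 0.008519 rad = 0.4881°
d = R·c = 6371 × 0.008519 = 54.3 km

54.3 km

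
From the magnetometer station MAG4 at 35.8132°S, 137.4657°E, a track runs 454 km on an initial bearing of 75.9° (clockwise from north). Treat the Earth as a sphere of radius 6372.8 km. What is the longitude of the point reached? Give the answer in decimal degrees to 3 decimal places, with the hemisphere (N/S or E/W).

δ = d/R = 454/6372.8 = 0.071240 rad
φ₂ = arcsin(sin φ₁ cos δ + cos φ₁ sin δ cos θ)
   = arcsin(-0.58514·0.99746 + 0.81093·0.07118·0.24362) = -34.72222°
λ₂ = λ₁ + atan2(sin θ sin δ cos φ₁, cos δ − sin φ₁ sin φ₂) = 142.28380°

142.284°E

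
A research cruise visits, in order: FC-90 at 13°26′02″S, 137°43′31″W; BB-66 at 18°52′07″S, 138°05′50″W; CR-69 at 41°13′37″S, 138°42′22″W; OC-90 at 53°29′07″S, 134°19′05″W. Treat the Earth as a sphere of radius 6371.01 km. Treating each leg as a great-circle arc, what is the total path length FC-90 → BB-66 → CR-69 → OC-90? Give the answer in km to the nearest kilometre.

4494 km

FC-90: φ = -13.43389°, λ = -137.72528°
BB-66: φ = -18.86861°, λ = -138.09722°
CR-69: φ = -41.22694°, λ = -138.70611°
OC-90: φ = -53.48528°, λ = -134.31806°
FC-90→BB-66: c = 0.095058 rad, d = 605.62 km
BB-66→CR-69: c = 0.390332 rad, d = 2486.81 km
CR-69→OC-90: c = 0.220041 rad, d = 1401.89 km
Total = 605.62 + 2486.81 + 1401.89 = 4494.31 km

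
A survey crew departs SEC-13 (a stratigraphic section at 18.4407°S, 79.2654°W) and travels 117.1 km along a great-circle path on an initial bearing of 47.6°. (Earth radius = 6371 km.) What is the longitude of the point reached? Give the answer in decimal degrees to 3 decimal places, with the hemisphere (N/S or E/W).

δ = d/R = 117.1/6371 = 0.018380 rad
φ₂ = arcsin(sin φ₁ cos δ + cos φ₁ sin δ cos θ)
   = arcsin(-0.31632·0.99983 + 0.94865·0.01838·0.67430) = -17.72886°
λ₂ = λ₁ + atan2(sin θ sin δ cos φ₁, cos δ − sin φ₁ sin φ₂) = -78.44897°

78.449°W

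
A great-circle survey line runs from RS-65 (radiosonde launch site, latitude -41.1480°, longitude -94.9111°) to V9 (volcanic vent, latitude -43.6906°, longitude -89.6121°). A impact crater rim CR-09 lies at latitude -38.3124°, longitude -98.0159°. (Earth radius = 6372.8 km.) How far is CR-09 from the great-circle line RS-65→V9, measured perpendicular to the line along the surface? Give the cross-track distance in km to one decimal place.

δ₁₃ = central angle RS-65→CR-09 = 0.064690 rad  (haversine)
θ₁₃ = bearing RS-65→CR-09 = 318.898°,  θ₁₂ = bearing RS-65→V9 = 124.790°
dₓₜ = R·arcsin(sin δ₁₃ · sin(θ₁₃ − θ₁₂)) = 6372.8·arcsin(0.06465·sin(194.107°)) = -100.418 km
|dₓₜ| = 100.418 km

100.4 km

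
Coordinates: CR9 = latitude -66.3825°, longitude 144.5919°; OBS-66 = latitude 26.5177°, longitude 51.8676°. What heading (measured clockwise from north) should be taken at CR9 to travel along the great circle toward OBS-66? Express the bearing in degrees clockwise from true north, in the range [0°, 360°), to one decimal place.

278.9°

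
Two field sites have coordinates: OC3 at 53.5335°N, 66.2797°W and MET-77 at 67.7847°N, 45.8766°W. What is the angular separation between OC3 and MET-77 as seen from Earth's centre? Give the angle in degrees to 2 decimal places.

17.23°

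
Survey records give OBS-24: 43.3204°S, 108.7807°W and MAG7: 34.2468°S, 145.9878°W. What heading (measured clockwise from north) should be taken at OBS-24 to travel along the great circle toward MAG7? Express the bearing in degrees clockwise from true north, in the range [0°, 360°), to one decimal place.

274.8°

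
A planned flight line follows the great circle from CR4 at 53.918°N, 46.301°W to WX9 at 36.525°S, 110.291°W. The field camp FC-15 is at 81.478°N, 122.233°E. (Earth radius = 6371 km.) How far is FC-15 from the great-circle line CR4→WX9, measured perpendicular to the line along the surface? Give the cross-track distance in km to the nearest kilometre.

δ₁₃ = central angle CR4→FC-15 = 0.776003 rad  (haversine)
θ₁₃ = bearing CR4→FC-15 = 2.410°,  θ₁₂ = bearing CR4→WX9 = 228.662°
dₓₜ = R·arcsin(sin δ₁₃ · sin(θ₁₃ − θ₁₂)) = 6371·arcsin(0.70043·sin(-226.252°)) = 3379.933 km
|dₓₜ| = 3379.933 km

3380 km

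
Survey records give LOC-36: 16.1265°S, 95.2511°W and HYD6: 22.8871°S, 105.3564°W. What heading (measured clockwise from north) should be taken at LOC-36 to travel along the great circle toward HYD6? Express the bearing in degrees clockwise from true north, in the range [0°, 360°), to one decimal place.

Δλ = -10.1053°
y = sin Δλ · cos φ₂ = -0.161645
x = cos φ₁ sin φ₂ − sin φ₁ cos φ₂ cos Δλ = -0.121691
θ = atan2(y, x) = -126.9735° → 233.0265° (mod 360°)

233.0°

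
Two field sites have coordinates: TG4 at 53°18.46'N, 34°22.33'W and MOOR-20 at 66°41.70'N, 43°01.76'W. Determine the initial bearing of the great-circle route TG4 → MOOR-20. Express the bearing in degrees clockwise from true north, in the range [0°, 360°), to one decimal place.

TG4: φ = +53.30767°, λ = -34.37217°
MOOR-20: φ = +66.69500°, λ = -43.02933°
Δλ = -8.6572°
y = sin Δλ · cos φ₂ = -0.059550
x = cos φ₁ sin φ₂ − sin φ₁ cos φ₂ cos Δλ = 0.235147
θ = atan2(y, x) = -14.2112° → 345.7888° (mod 360°)

345.8°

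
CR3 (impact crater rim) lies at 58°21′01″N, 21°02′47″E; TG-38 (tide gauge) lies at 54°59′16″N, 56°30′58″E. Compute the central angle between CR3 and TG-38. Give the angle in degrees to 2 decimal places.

19.54°

CR3: φ = +58.35028°, λ = +21.04639°
TG-38: φ = +54.98778°, λ = +56.51611°
Δφ = -3.3625°,  Δλ = 35.4697°
a = sin²(Δφ/2) + cos φ₁ cos φ₂ sin²(Δλ/2) = 0.028796
c = 2·arcsin(√a) = 0.341038 rad = 19.5400°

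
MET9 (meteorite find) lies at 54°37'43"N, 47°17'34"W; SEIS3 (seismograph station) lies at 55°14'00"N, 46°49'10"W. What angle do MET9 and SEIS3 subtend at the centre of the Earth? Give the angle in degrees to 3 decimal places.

0.663°

MET9: φ = +54.62861°, λ = -47.29278°
SEIS3: φ = +55.23333°, λ = -46.81944°
Δφ = 0.6047°,  Δλ = 0.4733°
a = sin²(Δφ/2) + cos φ₁ cos φ₂ sin²(Δλ/2) = 0.000033
c = 2·arcsin(√a) = 0.011573 rad = 0.6631°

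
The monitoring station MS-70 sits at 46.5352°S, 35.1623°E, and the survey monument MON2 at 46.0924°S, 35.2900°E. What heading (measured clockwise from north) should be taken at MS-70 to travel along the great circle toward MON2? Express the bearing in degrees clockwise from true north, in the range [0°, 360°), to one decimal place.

11.3°

Δλ = 0.1277°
y = sin Δλ · cos φ₂ = 0.001546
x = cos φ₁ sin φ₂ − sin φ₁ cos φ₂ cos Δλ = 0.007727
θ = atan2(y, x) = 11.3118° → 11.3118° (mod 360°)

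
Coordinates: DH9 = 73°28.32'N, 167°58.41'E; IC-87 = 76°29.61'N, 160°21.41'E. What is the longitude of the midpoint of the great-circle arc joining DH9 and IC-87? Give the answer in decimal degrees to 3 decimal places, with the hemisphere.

164.540°E

DH9: φ = +73.47200°, λ = +167.97350°
IC-87: φ = +76.49350°, λ = +160.35683°
Bx = cos φ₂ cos Δλ = 0.231495,  By = cos φ₂ sin Δλ = -0.030957
φₘ = atan2(sin φ₁ + sin φ₂, √((cos φ₁ + Bx)² + By²)) = 75.01411°
λₘ = λ₁ + atan2(By, cos φ₁ + Bx) = 164.54011°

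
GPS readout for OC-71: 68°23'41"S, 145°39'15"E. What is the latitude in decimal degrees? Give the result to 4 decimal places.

68° + 23′/60 + 41″/3600 = 68 + 0.38333 + 0.01139 = 68.3947°

68.3947°S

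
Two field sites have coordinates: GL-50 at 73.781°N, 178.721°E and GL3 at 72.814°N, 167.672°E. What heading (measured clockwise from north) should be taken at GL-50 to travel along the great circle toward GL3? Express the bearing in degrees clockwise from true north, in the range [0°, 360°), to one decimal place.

Δλ = -11.0490°
y = sin Δλ · cos φ₂ = -0.056627
x = cos φ₁ sin φ₂ − sin φ₁ cos φ₂ cos Δλ = -0.011617
θ = atan2(y, x) = -101.5938° → 258.4062° (mod 360°)

258.4°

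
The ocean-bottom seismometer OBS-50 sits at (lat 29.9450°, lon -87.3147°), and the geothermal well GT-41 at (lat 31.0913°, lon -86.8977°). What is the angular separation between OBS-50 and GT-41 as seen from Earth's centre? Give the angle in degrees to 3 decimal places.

1.201°

Δφ = 1.1463°,  Δλ = 0.4170°
a = sin²(Δφ/2) + cos φ₁ cos φ₂ sin²(Δλ/2) = 0.000110
c = 2·arcsin(√a) = 0.020966 rad = 1.2013°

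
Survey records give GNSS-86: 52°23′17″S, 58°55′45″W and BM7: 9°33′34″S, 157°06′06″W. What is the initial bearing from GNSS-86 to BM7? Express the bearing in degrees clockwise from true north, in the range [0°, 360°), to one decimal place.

257.7°

GNSS-86: φ = -52.38806°, λ = -58.92917°
BM7: φ = -9.55944°, λ = -157.10167°
Δλ = -98.1725°
y = sin Δλ · cos φ₂ = -0.976099
x = cos φ₁ sin φ₂ − sin φ₁ cos φ₂ cos Δλ = -0.212400
θ = atan2(y, x) = -102.2762° → 257.7238° (mod 360°)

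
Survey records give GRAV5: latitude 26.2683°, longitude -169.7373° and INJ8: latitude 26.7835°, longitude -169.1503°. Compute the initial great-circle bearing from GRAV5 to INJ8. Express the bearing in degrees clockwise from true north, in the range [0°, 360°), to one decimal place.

Δλ = 0.5870°
y = sin Δλ · cos φ₂ = 0.009146
x = cos φ₁ sin φ₂ − sin φ₁ cos φ₂ cos Δλ = 0.009013
θ = atan2(y, x) = 45.4204° → 45.4204° (mod 360°)

45.4°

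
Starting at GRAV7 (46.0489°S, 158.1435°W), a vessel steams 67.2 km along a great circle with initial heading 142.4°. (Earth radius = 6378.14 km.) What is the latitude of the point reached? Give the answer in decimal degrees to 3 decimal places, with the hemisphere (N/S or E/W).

δ = d/R = 67.2/6378.14 = 0.010536 rad
φ₂ = arcsin(sin φ₁ cos δ + cos φ₁ sin δ cos θ)
   = arcsin(-0.71993·0.99994 + 0.69404·0.01054·-0.79229) = -46.52594°
λ₂ = λ₁ + atan2(sin θ sin δ cos φ₁, cos δ − sin φ₁ sin φ₂) = -157.60817°

46.526°S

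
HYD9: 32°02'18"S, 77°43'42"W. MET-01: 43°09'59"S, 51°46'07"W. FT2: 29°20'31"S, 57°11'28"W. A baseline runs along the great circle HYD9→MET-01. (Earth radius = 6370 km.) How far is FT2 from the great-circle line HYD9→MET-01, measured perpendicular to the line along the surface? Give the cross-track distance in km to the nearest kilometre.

1244 km

HYD9: φ = -32.03833°, λ = -77.72833°
MET-01: φ = -43.16639°, λ = -51.76861°
FT2: φ = -29.34194°, λ = -57.19111°
δ₁₃ = central angle HYD9→FT2 = 0.311324 rad  (haversine)
θ₁₃ = bearing HYD9→FT2 = 86.696°,  θ₁₂ = bearing HYD9→MET-01 = 126.009°
dₓₜ = R·arcsin(sin δ₁₃ · sin(θ₁₃ − θ₁₂)) = 6370·arcsin(0.30632·sin(-39.313°)) = -1244.117 km
|dₓₜ| = 1244.117 km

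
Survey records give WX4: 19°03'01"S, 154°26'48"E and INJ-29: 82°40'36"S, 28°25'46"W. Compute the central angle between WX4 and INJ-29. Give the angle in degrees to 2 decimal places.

78.26°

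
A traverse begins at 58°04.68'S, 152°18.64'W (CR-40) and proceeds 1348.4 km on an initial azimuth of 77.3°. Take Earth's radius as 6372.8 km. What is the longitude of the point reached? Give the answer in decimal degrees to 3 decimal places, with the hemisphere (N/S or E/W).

CR-40: φ = -58.07800°, λ = -152.31067°
δ = d/R = 1348.4/6372.8 = 0.211587 rad
φ₂ = arcsin(sin φ₁ cos δ + cos φ₁ sin δ cos θ)
   = arcsin(-0.84877·0.97770 + 0.52876·0.21001·0.21985) = -53.65152°
λ₂ = λ₁ + atan2(sin θ sin δ cos φ₁, cos δ − sin φ₁ sin φ₂) = -132.08831°

132.088°W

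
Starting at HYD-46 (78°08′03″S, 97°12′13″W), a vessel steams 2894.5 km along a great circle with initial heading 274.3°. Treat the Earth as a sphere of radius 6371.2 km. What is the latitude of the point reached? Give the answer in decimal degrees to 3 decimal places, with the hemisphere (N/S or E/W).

HYD-46: φ = -78.13417°, λ = -97.20361°
δ = d/R = 2894.5/6371.2 = 0.454310 rad
φ₂ = arcsin(sin φ₁ cos δ + cos φ₁ sin δ cos θ)
   = arcsin(-0.97863·0.89856 + 0.20562·0.43884·0.07498) = -60.76192°
λ₂ = λ₁ + atan2(sin θ sin δ cos φ₁, cos δ − sin φ₁ sin φ₂) = -160.83156°

60.762°S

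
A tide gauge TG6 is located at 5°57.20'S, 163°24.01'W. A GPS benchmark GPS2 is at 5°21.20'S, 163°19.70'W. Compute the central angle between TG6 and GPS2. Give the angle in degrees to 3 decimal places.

TG6: φ = -5.95333°, λ = -163.40017°
GPS2: φ = -5.35333°, λ = -163.32833°
Δφ = 0.6000°,  Δλ = 0.0718°
a = sin²(Δφ/2) + cos φ₁ cos φ₂ sin²(Δλ/2) = 0.000028
c = 2·arcsin(√a) = 0.010546 rad = 0.6042°

0.604°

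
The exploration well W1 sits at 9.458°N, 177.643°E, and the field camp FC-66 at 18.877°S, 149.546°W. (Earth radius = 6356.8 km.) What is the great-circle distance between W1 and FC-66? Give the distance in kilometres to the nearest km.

Δφ = -28.3350°,  Δλ = 32.8110°
a = sin²(Δφ/2) + cos φ₁ cos φ₂ sin²(Δλ/2) = 0.134359
c = 2·arcsin(√a) = 0.750595 rad = 43.0059°
d = R·c = 6356.8 × 0.750595 = 4771.4 km

4771 km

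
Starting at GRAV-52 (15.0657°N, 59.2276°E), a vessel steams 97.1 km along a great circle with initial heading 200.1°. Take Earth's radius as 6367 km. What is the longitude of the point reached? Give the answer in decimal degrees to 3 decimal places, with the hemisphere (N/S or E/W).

δ = d/R = 97.1/6367 = 0.015251 rad
φ₂ = arcsin(sin φ₁ cos δ + cos φ₁ sin δ cos θ)
   = arcsin(0.25993·0.99988 + 0.96563·0.01525·-0.93909) = 14.24492°
λ₂ = λ₁ + atan2(sin θ sin δ cos φ₁, cos δ − sin φ₁ sin φ₂) = 58.91780°

58.918°E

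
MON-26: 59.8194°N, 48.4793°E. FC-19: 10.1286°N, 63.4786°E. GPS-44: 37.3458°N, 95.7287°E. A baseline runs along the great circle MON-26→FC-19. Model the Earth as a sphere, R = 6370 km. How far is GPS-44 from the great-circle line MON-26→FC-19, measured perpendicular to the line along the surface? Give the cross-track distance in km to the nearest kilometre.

3324 km

δ₁₃ = central angle MON-26→GPS-44 = 0.650655 rad  (haversine)
θ₁₃ = bearing MON-26→GPS-44 = 105.467°,  θ₁₂ = bearing MON-26→FC-19 = 160.848°
dₓₜ = R·arcsin(sin δ₁₃ · sin(θ₁₃ − θ₁₂)) = 6370·arcsin(0.60571·sin(-55.381°)) = -3324.046 km
|dₓₜ| = 3324.046 km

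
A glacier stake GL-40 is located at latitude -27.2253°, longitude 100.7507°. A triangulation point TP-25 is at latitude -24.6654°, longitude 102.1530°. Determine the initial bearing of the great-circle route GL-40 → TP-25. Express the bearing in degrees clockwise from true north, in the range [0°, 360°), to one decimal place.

Δλ = 1.4023°
y = sin Δλ · cos φ₂ = 0.022239
x = cos φ₁ sin φ₂ − sin φ₁ cos φ₂ cos Δλ = 0.044539
θ = atan2(y, x) = 26.5340° → 26.5340° (mod 360°)

26.5°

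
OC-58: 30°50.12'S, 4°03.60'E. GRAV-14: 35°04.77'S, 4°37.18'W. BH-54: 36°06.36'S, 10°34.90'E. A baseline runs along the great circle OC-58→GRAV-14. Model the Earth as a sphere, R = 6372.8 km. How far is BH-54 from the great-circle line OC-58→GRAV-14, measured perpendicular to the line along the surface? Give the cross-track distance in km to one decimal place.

824.8 km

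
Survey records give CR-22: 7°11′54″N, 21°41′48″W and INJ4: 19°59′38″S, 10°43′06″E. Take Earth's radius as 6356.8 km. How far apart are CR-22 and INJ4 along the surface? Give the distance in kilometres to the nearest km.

4650 km

CR-22: φ = +7.19833°, λ = -21.69667°
INJ4: φ = -19.99389°, λ = +10.71833°
Δφ = -27.1922°,  Δλ = 32.4150°
a = sin²(Δφ/2) + cos φ₁ cos φ₂ sin²(Δλ/2) = 0.127894
c = 2·arcsin(√a) = 0.731443 rad = 41.9086°
d = R·c = 6356.8 × 0.731443 = 4649.6 km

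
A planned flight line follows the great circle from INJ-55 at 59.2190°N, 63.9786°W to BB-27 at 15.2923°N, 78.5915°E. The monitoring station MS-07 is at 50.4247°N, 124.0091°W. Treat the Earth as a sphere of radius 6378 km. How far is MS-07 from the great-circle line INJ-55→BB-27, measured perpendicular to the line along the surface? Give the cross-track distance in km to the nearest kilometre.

δ₁₃ = central angle INJ-55→MS-07 = 0.600462 rad  (haversine)
θ₁₃ = bearing INJ-55→MS-07 = 282.370°,  θ₁₂ = bearing INJ-55→BB-27 = 36.474°
dₓₜ = R·arcsin(sin δ₁₃ · sin(θ₁₃ − θ₁₂)) = 6378·arcsin(0.56502·sin(245.895°)) = -3456.162 km
|dₓₜ| = 3456.162 km

3456 km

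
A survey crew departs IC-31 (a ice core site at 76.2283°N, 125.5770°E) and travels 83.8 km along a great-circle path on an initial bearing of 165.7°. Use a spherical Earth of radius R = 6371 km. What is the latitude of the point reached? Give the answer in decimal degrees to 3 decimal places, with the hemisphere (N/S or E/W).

75.497°N

δ = d/R = 83.8/6371 = 0.013153 rad
φ₂ = arcsin(sin φ₁ cos δ + cos φ₁ sin δ cos θ)
   = arcsin(0.97125·0.99991 + 0.23805·0.01315·-0.96902) = 75.49685°
λ₂ = λ₁ + atan2(sin θ sin δ cos φ₁, cos δ − sin φ₁ sin φ₂) = 126.32030°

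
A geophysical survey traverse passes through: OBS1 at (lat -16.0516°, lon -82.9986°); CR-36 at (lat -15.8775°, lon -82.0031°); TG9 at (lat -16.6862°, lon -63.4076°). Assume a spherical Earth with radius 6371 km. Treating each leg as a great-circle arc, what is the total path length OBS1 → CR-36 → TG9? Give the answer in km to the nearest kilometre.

OBS1→CR-36: c = 0.016979 rad, d = 108.17 km
CR-36→TG9: c = 0.311744 rad, d = 1986.12 km
Total = 108.17 + 1986.12 = 2094.29 km

2094 km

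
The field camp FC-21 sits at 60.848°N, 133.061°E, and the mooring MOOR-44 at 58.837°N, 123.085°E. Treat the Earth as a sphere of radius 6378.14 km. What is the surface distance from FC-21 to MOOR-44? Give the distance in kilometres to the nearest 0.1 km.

600.4 km

Δφ = -2.0110°,  Δλ = -9.9760°
a = sin²(Δφ/2) + cos φ₁ cos φ₂ sin²(Δλ/2) = 0.002214
c = 2·arcsin(√a) = 0.094132 rad = 5.3934°
d = R·c = 6378.14 × 0.094132 = 600.4 km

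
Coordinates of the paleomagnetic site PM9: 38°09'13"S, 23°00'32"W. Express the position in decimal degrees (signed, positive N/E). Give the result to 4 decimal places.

-38.1536°, -23.0089°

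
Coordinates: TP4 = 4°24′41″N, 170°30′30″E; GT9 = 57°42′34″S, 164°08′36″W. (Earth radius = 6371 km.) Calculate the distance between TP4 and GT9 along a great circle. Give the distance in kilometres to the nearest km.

TP4: φ = +4.41139°, λ = +170.50833°
GT9: φ = -57.70944°, λ = -164.14333°
Δφ = -62.1208°,  Δλ = 25.3483°
a = sin²(Δφ/2) + cos φ₁ cos φ₂ sin²(Δλ/2) = 0.291836
c = 2·arcsin(√a) = 1.141394 rad = 65.3970°
d = R·c = 6371 × 1.141394 = 7271.8 km

7272 km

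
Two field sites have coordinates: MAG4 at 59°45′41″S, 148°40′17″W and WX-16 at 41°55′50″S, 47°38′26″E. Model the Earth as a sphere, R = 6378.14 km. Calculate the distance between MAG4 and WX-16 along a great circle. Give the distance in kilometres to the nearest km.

MAG4: φ = -59.76139°, λ = -148.67139°
WX-16: φ = -41.93056°, λ = +47.64056°
Δφ = 17.8308°,  Δλ = -163.6881°
a = sin²(Δφ/2) + cos φ₁ cos φ₂ sin²(Δλ/2) = 0.391135
c = 2·arcsin(√a) = 1.351307 rad = 77.4242°
d = R·c = 6378.14 × 1.351307 = 8618.8 km

8619 km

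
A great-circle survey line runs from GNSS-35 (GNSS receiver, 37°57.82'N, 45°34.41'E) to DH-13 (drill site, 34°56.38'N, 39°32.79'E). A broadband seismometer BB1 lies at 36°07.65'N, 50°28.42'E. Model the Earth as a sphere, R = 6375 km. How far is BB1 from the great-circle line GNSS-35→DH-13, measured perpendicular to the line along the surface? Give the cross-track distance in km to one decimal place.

387.7 km

GNSS-35: φ = +37.96367°, λ = +45.57350°
DH-13: φ = +34.93967°, λ = +39.54650°
BB1: φ = +36.12750°, λ = +50.47367°
δ₁₃ = central angle GNSS-35→BB1 = 0.075396 rad  (haversine)
θ₁₃ = bearing GNSS-35→BB1 = 113.658°,  θ₁₂ = bearing GNSS-35→DH-13 = 239.864°
dₓₜ = R·arcsin(sin δ₁₃ · sin(θ₁₃ − θ₁₂)) = 6375·arcsin(0.07532·sin(-126.206°)) = -387.706 km
|dₓₜ| = 387.706 km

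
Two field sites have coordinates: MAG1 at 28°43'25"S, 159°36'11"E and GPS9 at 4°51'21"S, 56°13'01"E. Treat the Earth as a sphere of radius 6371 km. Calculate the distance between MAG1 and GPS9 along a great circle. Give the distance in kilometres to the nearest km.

MAG1: φ = -28.72361°, λ = +159.60306°
GPS9: φ = -4.85583°, λ = +56.21694°
Δφ = 23.8678°,  Δλ = -103.3861°
a = sin²(Δφ/2) + cos φ₁ cos φ₂ sin²(Δλ/2) = 0.580807
c = 2·arcsin(√a) = 1.733123 rad = 99.3006°
d = R·c = 6371 × 1.733123 = 11041.7 km

11042 km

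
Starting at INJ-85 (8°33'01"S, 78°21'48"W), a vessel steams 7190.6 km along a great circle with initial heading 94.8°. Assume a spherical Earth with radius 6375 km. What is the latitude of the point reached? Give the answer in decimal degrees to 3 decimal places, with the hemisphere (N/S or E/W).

INJ-85: φ = -8.55028°, λ = -78.36333°
δ = d/R = 7190.6/6375 = 1.127937 rad
φ₂ = arcsin(sin φ₁ cos δ + cos φ₁ sin δ cos θ)
   = arcsin(-0.14868·0.42852 + 0.98889·0.90353·-0.08368) = -7.95973°
λ₂ = λ₁ + atan2(sin θ sin δ cos φ₁, cos δ − sin φ₁ sin φ₂) = -12.97929°

7.960°S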